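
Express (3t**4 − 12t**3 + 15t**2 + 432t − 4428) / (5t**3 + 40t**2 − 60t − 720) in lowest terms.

By polynomial division,
  3t**4 − 12t**3 + 15t**2 + 432t − 4428 = ((3/5)t − 36/5)(5t**3 + 40t**2 − 60t − 720) + (339t**2 + 432t − 9612)
  5t**3 + 40t**2 − 60t − 720 = ((5/339)t + 3800/38307)(339t**2 + 432t − 9612) + ((496920/12769)t + 2981520/12769)
  339t**2 + 432t − 9612 = ((1442897/165640)t − 3409323/82820)((496920/12769)t + 2981520/12769) + (0)
Last nonzero remainder: (496920/12769)t + 2981520/12769. Dividing through by 496920/12769 gives the monic gcd t + 6.
Cancel t + 6 from numerator and denominator to get the reduced form.

(3t**3 − 30t**2 + 195t − 738)/(5t**2 + 10t − 120)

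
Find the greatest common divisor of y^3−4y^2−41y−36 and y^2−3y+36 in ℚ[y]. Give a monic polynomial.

By polynomial division,
  y^3−4y^2−41y−36 = (y−1)(y^2−3y+36) + (−80y)
  y^2−3y+36 = (−(1/80)y+3/80)(−80y) + (36)
  −80y = (−(20/9)y)(36) + (0)
The last nonzero remainder is the constant 36, so the polynomials are coprime and gcd = 1.

1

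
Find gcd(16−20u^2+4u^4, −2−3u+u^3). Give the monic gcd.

−2−u+u^2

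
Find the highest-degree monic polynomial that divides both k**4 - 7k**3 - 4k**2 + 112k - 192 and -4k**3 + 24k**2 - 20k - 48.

Apply the Euclidean algorithm:
  k**4 - 7k**3 - 4k**2 + 112k - 192 = (-(1/4)k + 1/4)(-4k**3 + 24k**2 - 20k - 48) + (-15k**2 + 105k - 180)
  -4k**3 + 24k**2 - 20k - 48 = ((4/15)k + 4/15)(-15k**2 + 105k - 180) + (0)
Last nonzero remainder: -15k**2 + 105k - 180. Dividing through by -15 gives the monic gcd k**2 - 7k + 12.

k**2 - 7k + 12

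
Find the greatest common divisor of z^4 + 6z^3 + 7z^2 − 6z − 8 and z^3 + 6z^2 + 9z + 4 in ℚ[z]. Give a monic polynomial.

z^2 + 5z + 4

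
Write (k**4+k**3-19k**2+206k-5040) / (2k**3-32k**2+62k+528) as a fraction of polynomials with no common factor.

(k**3+9k**2+53k+630)/(2k**2-16k-66)

Euclidean algorithm in ℚ[k]:
  k**4+k**3-19k**2+206k-5040 = ((1/2)k+17/2)(2k**3-32k**2+62k+528) + (222k**2-585k-9528)
  2k**3-32k**2+62k+528 = ((1/111)k-989/8214)(222k**2-585k-9528) + ((211925/2738)k-847700/1369)
  222k**2-585k-9528 = ((607836/211925)k+3260958/211925)((211925/2738)k-847700/1369) + (0)
Last nonzero remainder: (211925/2738)k-847700/1369. Dividing through by 211925/2738 gives the monic gcd k-8.
Cancel k-8 from numerator and denominator to get the reduced form.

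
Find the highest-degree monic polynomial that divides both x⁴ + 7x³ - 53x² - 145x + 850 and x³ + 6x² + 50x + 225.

By polynomial division,
  x⁴ + 7x³ - 53x² - 145x + 850 = (x + 1)(x³ + 6x² + 50x + 225) + (-109x² - 420x + 625)
  x³ + 6x² + 50x + 225 = (-(1/109)x - 234/11881)(-109x² - 420x + 625) + ((563895/11881)x + 2819475/11881)
  -109x² - 420x + 625 = (-(1295029/563895)x + 297025/112779)((563895/11881)x + 2819475/11881) + (0)
Last nonzero remainder: (563895/11881)x + 2819475/11881. Dividing through by 563895/11881 gives the monic gcd x + 5.

x + 5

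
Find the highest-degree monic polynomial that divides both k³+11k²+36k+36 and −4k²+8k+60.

Apply the Euclidean algorithm:
  k³+11k²+36k+36 = (−(1/4)k−13/4)(−4k²+8k+60) + (77k+231)
  −4k²+8k+60 = (−(4/77)k+20/77)(77k+231) + (0)
Last nonzero remainder: 77k+231. Dividing through by 77 gives the monic gcd k+3.

k+3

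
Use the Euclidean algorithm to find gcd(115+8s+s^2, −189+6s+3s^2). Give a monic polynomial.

Repeated division with remainder:
  s^2+8s+115 = (1/3)(3s^2+6s−189) + (6s+178)
  3s^2+6s−189 = ((1/2)s−83/6)(6s+178) + (6820/3)
  6s+178 = ((9/3410)s+267/3410)(6820/3) + (0)
The last nonzero remainder is the constant 6820/3, so the polynomials are coprime and gcd = 1.

1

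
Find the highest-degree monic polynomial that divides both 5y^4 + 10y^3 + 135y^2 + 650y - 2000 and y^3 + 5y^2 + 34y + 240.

y^2 - y + 40

Euclidean algorithm in ℚ[y]:
  5y^4 + 10y^3 + 135y^2 + 650y - 2000 = (5y - 15)(y^3 + 5y^2 + 34y + 240) + (40y^2 - 40y + 1600)
  y^3 + 5y^2 + 34y + 240 = ((1/40)y + 3/20)(40y^2 - 40y + 1600) + (0)
Last nonzero remainder: 40y^2 - 40y + 1600. Dividing through by 40 gives the monic gcd y^2 - y + 40.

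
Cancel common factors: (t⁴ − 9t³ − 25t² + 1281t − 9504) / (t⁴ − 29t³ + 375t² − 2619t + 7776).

(t + 11)/(t − 9)

Euclidean algorithm in ℚ[t]:
  t⁴ − 9t³ − 25t² + 1281t − 9504 = (t⁴ − 29t³ + 375t² − 2619t + 7776) + (20t³ − 400t² + 3900t − 17280)
  t⁴ − 29t³ + 375t² − 2619t + 7776 = ((1/20)t − 9/20)(20t³ − 400t² + 3900t − 17280) + (0)
Last nonzero remainder: 20t³ − 400t² + 3900t − 17280. Dividing through by 20 gives the monic gcd t³ − 20t² + 195t − 864.
Cancel t³ − 20t² + 195t − 864 from numerator and denominator to get the reduced form.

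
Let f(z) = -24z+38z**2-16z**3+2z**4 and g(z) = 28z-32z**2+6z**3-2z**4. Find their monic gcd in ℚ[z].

-z+z**2

By polynomial division,
  2z**4-16z**3+38z**2-24z = (-1)(-2z**4+6z**3-32z**2+28z) + (-10z**3+6z**2+4z)
  -2z**4+6z**3-32z**2+28z = ((1/5)z-12/25)(-10z**3+6z**2+4z) + (-(748/25)z**2+(748/25)z)
  -10z**3+6z**2+4z = ((125/374)z+25/187)(-(748/25)z**2+(748/25)z) + (0)
Last nonzero remainder: -(748/25)z**2+(748/25)z. Dividing through by -748/25 gives the monic gcd z**2-z.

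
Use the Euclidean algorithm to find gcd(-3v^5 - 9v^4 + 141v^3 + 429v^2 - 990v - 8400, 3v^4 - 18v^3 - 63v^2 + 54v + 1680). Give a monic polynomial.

By polynomial division,
  -3v^5 - 9v^4 + 141v^3 + 429v^2 - 990v - 8400 = (-v - 9)(3v^4 - 18v^3 - 63v^2 + 54v + 1680) + (-84v^3 - 84v^2 + 1176v + 6720)
  3v^4 - 18v^3 - 63v^2 + 54v + 1680 = (-(1/28)v + 1/4)(-84v^3 - 84v^2 + 1176v + 6720) + (0)
Last nonzero remainder: -84v^3 - 84v^2 + 1176v + 6720. Dividing through by -84 gives the monic gcd v^3 + v^2 - 14v - 80.

v^3 + v^2 - 14v - 80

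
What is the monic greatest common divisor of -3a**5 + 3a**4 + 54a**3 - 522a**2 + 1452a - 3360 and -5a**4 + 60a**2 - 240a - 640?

a**2 - 6a + 16

Euclidean algorithm in ℚ[a]:
  -3a**5 + 3a**4 + 54a**3 - 522a**2 + 1452a - 3360 = ((3/5)a - 3/5)(-5a**4 + 60a**2 - 240a - 640) + (18a**3 - 342a**2 + 1692a - 3744)
  -5a**4 + 60a**2 - 240a - 640 = (-(5/18)a - 95/18)(18a**3 - 342a**2 + 1692a - 3744) + (-1275a**2 + 7650a - 20400)
  18a**3 - 342a**2 + 1692a - 3744 = (-(6/425)a + 78/425)(-1275a**2 + 7650a - 20400) + (0)
Last nonzero remainder: -1275a**2 + 7650a - 20400. Dividing through by -1275 gives the monic gcd a**2 - 6a + 16.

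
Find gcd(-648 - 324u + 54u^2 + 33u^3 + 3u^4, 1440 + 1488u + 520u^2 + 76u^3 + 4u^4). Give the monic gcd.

Repeated division with remainder:
  3u^4 + 33u^3 + 54u^2 - 324u - 648 = (3/4)(4u^4 + 76u^3 + 520u^2 + 1488u + 1440) + (-24u^3 - 336u^2 - 1440u - 1728)
  4u^4 + 76u^3 + 520u^2 + 1488u + 1440 = (-(1/6)u - 5/6)(-24u^3 - 336u^2 - 1440u - 1728) + (0)
Last nonzero remainder: -24u^3 - 336u^2 - 1440u - 1728. Dividing through by -24 gives the monic gcd u^3 + 14u^2 + 60u + 72.

72 + 60u + 14u^2 + u^3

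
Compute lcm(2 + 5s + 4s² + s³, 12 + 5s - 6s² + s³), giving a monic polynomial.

24 + 46s + 15s² - 11s³ - 3s⁴ + s⁵

Apply the Euclidean algorithm:
  s³ + 4s² + 5s + 2 = (s³ - 6s² + 5s + 12) + (10s² - 10)
  s³ - 6s² + 5s + 12 = ((1/10)s - 3/5)(10s² - 10) + (6s + 6)
  10s² - 10 = ((5/3)s - 5/3)(6s + 6) + (0)
Last nonzero remainder: 6s + 6. Dividing through by 6 gives the monic gcd s + 1.
Then lcm(f, g) = f·g / gcd(f, g); expanding and making the result monic gives the answer.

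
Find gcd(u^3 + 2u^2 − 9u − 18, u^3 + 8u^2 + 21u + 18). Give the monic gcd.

u^2 + 5u + 6

By polynomial division,
  u^3 + 2u^2 − 9u − 18 = (u^3 + 8u^2 + 21u + 18) + (−6u^2 − 30u − 36)
  u^3 + 8u^2 + 21u + 18 = (−(1/6)u − 1/2)(−6u^2 − 30u − 36) + (0)
Last nonzero remainder: −6u^2 − 30u − 36. Dividing through by −6 gives the monic gcd u^2 + 5u + 6.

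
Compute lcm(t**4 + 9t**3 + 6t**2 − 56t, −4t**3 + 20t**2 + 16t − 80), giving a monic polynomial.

By polynomial division,
  t**4 + 9t**3 + 6t**2 − 56t = (−(1/4)t − 7/2)(−4t**3 + 20t**2 + 16t − 80) + (80t**2 − 20t − 280)
  −4t**3 + 20t**2 + 16t − 80 = (−(1/20)t + 19/80)(80t**2 − 20t − 280) + ((27/4)t − 27/2)
  80t**2 − 20t − 280 = ((320/27)t + 560/27)((27/4)t − 27/2) + (0)
Last nonzero remainder: (27/4)t − 27/2. Dividing through by 27/4 gives the monic gcd t − 2.
Then lcm(f, g) = f·g / gcd(f, g); expanding and making the result monic gives the answer.

t**6 + 6t**5 − 31t**4 − 164t**3 + 108t**2 + 560t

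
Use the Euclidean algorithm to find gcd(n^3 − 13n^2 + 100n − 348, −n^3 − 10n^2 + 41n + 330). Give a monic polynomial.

By polynomial division,
  n^3 − 13n^2 + 100n − 348 = (−1)(−n^3 − 10n^2 + 41n + 330) + (−23n^2 + 141n − 18)
  −n^3 − 10n^2 + 41n + 330 = ((1/23)n + 371/529)(−23n^2 + 141n − 18) + (−(30208/529)n + 181248/529)
  −23n^2 + 141n − 18 = ((12167/30208)n − 1587/30208)(−(30208/529)n + 181248/529) + (0)
Last nonzero remainder: −(30208/529)n + 181248/529. Dividing through by −30208/529 gives the monic gcd n − 6.

n − 6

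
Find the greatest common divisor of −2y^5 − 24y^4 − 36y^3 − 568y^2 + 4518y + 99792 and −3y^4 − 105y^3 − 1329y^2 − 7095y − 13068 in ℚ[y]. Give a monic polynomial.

y^2 + 20y + 99

Apply the Euclidean algorithm:
  −2y^5 − 24y^4 − 36y^3 − 568y^2 + 4518y + 99792 = ((2/3)y − 46/3)(−3y^4 − 105y^3 − 1329y^2 − 7095y − 13068) + (−760y^3 − 16216y^2 − 95560y − 100584)
  −3y^4 − 105y^3 − 1329y^2 − 7095y − 13068 = ((3/760)y + 1947/36100)(−760y^3 − 16216y^2 − 95560y − 100584) + (−(696762/9025)y^2 − (2787048/1805)y − 68979438/9025)
  −760y^3 − 16216y^2 − 95560y − 100584 = ((3429500/348381)y + 4584700/348381)(−(696762/9025)y^2 − (2787048/1805)y − 68979438/9025) + (0)
Last nonzero remainder: −(696762/9025)y^2 − (2787048/1805)y − 68979438/9025. Dividing through by −696762/9025 gives the monic gcd y^2 + 20y + 99.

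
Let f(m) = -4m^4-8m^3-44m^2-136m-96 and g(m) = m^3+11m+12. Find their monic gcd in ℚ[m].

m^3+11m+12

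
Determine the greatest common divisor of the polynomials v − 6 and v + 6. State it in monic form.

Repeated division with remainder:
  v − 6 = (v + 6) + (−12)
  v + 6 = (−(1/12)v − 1/2)(−12) + (0)
The last nonzero remainder is the constant −12, so the polynomials are coprime and gcd = 1.

1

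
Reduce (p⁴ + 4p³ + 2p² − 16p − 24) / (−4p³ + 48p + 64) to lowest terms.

Repeated division with remainder:
  p⁴ + 4p³ + 2p² − 16p − 24 = (−(1/4)p − 1)(−4p³ + 48p + 64) + (14p² + 48p + 40)
  −4p³ + 48p + 64 = (−(2/7)p + 48/49)(14p² + 48p + 40) + ((608/49)p + 1216/49)
  14p² + 48p + 40 = ((343/304)p + 245/152)((608/49)p + 1216/49) + (0)
Last nonzero remainder: (608/49)p + 1216/49. Dividing through by 608/49 gives the monic gcd p + 2.
Cancel p + 2 from numerator and denominator to get the reduced form.

(−p³ − 2p² + 2p + 12)/(4p² − 8p − 32)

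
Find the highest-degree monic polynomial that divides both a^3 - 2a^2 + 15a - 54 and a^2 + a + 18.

a^2 + a + 18

By polynomial division,
  a^3 - 2a^2 + 15a - 54 = (a - 3)(a^2 + a + 18) + (0)
The last nonzero remainder a^2 + a + 18 is already monic.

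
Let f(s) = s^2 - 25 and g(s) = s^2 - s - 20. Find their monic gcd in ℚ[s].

s - 5

Euclidean algorithm in ℚ[s]:
  s^2 - 25 = (s^2 - s - 20) + (s - 5)
  s^2 - s - 20 = (s + 4)(s - 5) + (0)
The last nonzero remainder s - 5 is already monic.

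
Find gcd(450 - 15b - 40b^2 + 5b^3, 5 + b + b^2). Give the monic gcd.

Repeated division with remainder:
  5b^3 - 40b^2 - 15b + 450 = (5b - 45)(b^2 + b + 5) + (5b + 675)
  b^2 + b + 5 = ((1/5)b - 134/5)(5b + 675) + (18095)
  5b + 675 = ((1/3619)b + 135/3619)(18095) + (0)
The last nonzero remainder is the constant 18095, so the polynomials are coprime and gcd = 1.

1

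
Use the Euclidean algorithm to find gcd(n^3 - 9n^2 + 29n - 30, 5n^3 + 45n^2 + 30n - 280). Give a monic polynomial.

n - 2

Apply the Euclidean algorithm:
  n^3 - 9n^2 + 29n - 30 = (1/5)(5n^3 + 45n^2 + 30n - 280) + (-18n^2 + 23n + 26)
  5n^3 + 45n^2 + 30n - 280 = (-(5/18)n - 925/324)(-18n^2 + 23n + 26) + ((33335/324)n - 33335/162)
  -18n^2 + 23n + 26 = (-(5832/33335)n - 4212/33335)((33335/324)n - 33335/162) + (0)
Last nonzero remainder: (33335/324)n - 33335/162. Dividing through by 33335/324 gives the monic gcd n - 2.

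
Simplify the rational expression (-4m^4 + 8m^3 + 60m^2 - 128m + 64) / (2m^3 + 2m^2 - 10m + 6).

(-2m^2 + 32)/(m + 3)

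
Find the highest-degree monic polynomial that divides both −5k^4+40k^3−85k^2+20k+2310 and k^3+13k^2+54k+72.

k+3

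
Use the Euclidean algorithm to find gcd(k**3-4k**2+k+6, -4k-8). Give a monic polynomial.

1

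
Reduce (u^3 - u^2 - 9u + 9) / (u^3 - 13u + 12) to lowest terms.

By polynomial division,
  u^3 - u^2 - 9u + 9 = (u^3 - 13u + 12) + (-u^2 + 4u - 3)
  u^3 - 13u + 12 = (-u - 4)(-u^2 + 4u - 3) + (0)
Last nonzero remainder: -u^2 + 4u - 3. Dividing through by -1 gives the monic gcd u^2 - 4u + 3.
Cancel u^2 - 4u + 3 from numerator and denominator to get the reduced form.

(u + 3)/(u + 4)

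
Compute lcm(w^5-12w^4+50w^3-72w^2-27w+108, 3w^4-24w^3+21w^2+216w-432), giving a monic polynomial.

w^7-13w^6+50w^5+22w^4-555w^3+999w^2+216w-1296

Euclidean algorithm in ℚ[w]:
  w^5-12w^4+50w^3-72w^2-27w+108 = ((1/3)w-4/3)(3w^4-24w^3+21w^2+216w-432) + (11w^3-116w^2+405w-468)
  3w^4-24w^3+21w^2+216w-432 = ((3/11)w+84/121)(11w^3-116w^2+405w-468) + (-(1080/121)w^2+(7560/121)w-12960/121)
  11w^3-116w^2+405w-468 = (-(1331/1080)w+1573/360)(-(1080/121)w^2+(7560/121)w-12960/121) + (0)
Last nonzero remainder: -(1080/121)w^2+(7560/121)w-12960/121. Dividing through by -1080/121 gives the monic gcd w^2-7w+12.
Then lcm(f, g) = f·g / gcd(f, g); expanding and making the result monic gives the answer.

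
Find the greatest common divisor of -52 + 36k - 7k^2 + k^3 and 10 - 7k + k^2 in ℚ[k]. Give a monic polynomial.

-2 + k

Repeated division with remainder:
  k^3 - 7k^2 + 36k - 52 = (k)(k^2 - 7k + 10) + (26k - 52)
  k^2 - 7k + 10 = ((1/26)k - 5/26)(26k - 52) + (0)
Last nonzero remainder: 26k - 52. Dividing through by 26 gives the monic gcd k - 2.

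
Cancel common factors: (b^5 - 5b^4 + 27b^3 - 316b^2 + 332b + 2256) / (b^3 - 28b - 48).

(b^3 - b^2 + 35b - 188)/(b + 4)

Repeated division with remainder:
  b^5 - 5b^4 + 27b^3 - 316b^2 + 332b + 2256 = (b^2 - 5b + 55)(b^3 - 28b - 48) + (-408b^2 + 1632b + 4896)
  b^3 - 28b - 48 = (-(1/408)b - 1/102)(-408b^2 + 1632b + 4896) + (0)
Last nonzero remainder: -408b^2 + 1632b + 4896. Dividing through by -408 gives the monic gcd b^2 - 4b - 12.
Cancel b^2 - 4b - 12 from numerator and denominator to get the reduced form.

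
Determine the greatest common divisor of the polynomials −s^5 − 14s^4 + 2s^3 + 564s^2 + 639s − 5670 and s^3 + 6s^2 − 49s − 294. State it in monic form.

Euclidean algorithm in ℚ[s]:
  −s^5 − 14s^4 + 2s^3 + 564s^2 + 639s − 5670 = (−s^2 − 8s + 1)(s^3 + 6s^2 − 49s − 294) + (−128s^2 − 1664s − 5376)
  s^3 + 6s^2 − 49s − 294 = (−(1/128)s + 7/128)(−128s^2 − 1664s − 5376) + (0)
Last nonzero remainder: −128s^2 − 1664s − 5376. Dividing through by −128 gives the monic gcd s^2 + 13s + 42.

s^2 + 13s + 42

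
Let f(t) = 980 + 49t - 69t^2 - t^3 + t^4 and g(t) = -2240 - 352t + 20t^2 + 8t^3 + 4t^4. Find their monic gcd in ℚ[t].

Apply the Euclidean algorithm:
  t^4 - t^3 - 69t^2 + 49t + 980 = (1/4)(4t^4 + 8t^3 + 20t^2 - 352t - 2240) + (-3t^3 - 74t^2 + 137t + 1540)
  4t^4 + 8t^3 + 20t^2 - 352t - 2240 = (-(4/3)t + 272/9)(-3t^3 - 74t^2 + 137t + 1540) + ((21952/9)t^2 - (21952/9)t - 439040/9)
  -3t^3 - 74t^2 + 137t + 1540 = (-(27/21952)t - 99/3136)((21952/9)t^2 - (21952/9)t - 439040/9) + (0)
Last nonzero remainder: (21952/9)t^2 - (21952/9)t - 439040/9. Dividing through by 21952/9 gives the monic gcd t^2 - t - 20.

-20 - t + t^2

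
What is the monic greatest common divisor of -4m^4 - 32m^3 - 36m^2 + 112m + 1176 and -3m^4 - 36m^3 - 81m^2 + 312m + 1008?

Apply the Euclidean algorithm:
  -4m^4 - 32m^3 - 36m^2 + 112m + 1176 = (4/3)(-3m^4 - 36m^3 - 81m^2 + 312m + 1008) + (16m^3 + 72m^2 - 304m - 168)
  -3m^4 - 36m^3 - 81m^2 + 312m + 1008 = (-(3/16)m - 45/32)(16m^3 + 72m^2 - 304m - 168) + (-(147/4)m^2 - 147m + 3087/4)
  16m^3 + 72m^2 - 304m - 168 = (-(64/147)m - 32/147)(-(147/4)m^2 - 147m + 3087/4) + (0)
Last nonzero remainder: -(147/4)m^2 - 147m + 3087/4. Dividing through by -147/4 gives the monic gcd m^2 + 4m - 21.

m^2 + 4m - 21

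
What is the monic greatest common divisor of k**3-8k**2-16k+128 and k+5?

1

Repeated division with remainder:
  k**3-8k**2-16k+128 = (k**2-13k+49)(k+5) + (-117)
  k+5 = (-(1/117)k-5/117)(-117) + (0)
The last nonzero remainder is the constant -117, so the polynomials are coprime and gcd = 1.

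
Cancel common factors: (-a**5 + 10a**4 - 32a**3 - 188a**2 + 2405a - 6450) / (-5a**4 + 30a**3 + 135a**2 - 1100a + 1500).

(a**2 - 6a + 43)/(5a - 10)

Apply the Euclidean algorithm:
  -a**5 + 10a**4 - 32a**3 - 188a**2 + 2405a - 6450 = ((1/5)a - 4/5)(-5a**4 + 30a**3 + 135a**2 - 1100a + 1500) + (-35a**3 + 140a**2 + 1225a - 5250)
  -5a**4 + 30a**3 + 135a**2 - 1100a + 1500 = ((1/7)a - 2/7)(-35a**3 + 140a**2 + 1225a - 5250) + (0)
Last nonzero remainder: -35a**3 + 140a**2 + 1225a - 5250. Dividing through by -35 gives the monic gcd a**3 - 4a**2 - 35a + 150.
Cancel a**3 - 4a**2 - 35a + 150 from numerator and denominator to get the reduced form.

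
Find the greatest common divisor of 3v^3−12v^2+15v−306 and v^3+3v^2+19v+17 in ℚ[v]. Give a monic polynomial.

v^2+2v+17

Euclidean algorithm in ℚ[v]:
  3v^3−12v^2+15v−306 = (3)(v^3+3v^2+19v+17) + (−21v^2−42v−357)
  v^3+3v^2+19v+17 = (−(1/21)v−1/21)(−21v^2−42v−357) + (0)
Last nonzero remainder: −21v^2−42v−357. Dividing through by −21 gives the monic gcd v^2+2v+17.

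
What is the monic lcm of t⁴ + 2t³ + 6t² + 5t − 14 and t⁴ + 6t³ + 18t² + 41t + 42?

Apply the Euclidean algorithm:
  t⁴ + 2t³ + 6t² + 5t − 14 = (t⁴ + 6t³ + 18t² + 41t + 42) + (−4t³ − 12t² − 36t − 56)
  t⁴ + 6t³ + 18t² + 41t + 42 = (−(1/4)t − 3/4)(−4t³ − 12t² − 36t − 56) + (0)
Last nonzero remainder: −4t³ − 12t² − 36t − 56. Dividing through by −4 gives the monic gcd t³ + 3t² + 9t + 14.
Then lcm(f, g) = f·g / gcd(f, g); expanding and making the result monic gives the answer.

t⁵ + 5t⁴ + 12t³ + 23t² + t − 42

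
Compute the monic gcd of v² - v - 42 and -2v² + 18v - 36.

1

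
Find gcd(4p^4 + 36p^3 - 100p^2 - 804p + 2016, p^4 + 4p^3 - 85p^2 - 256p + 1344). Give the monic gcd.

p^3 + 12p^2 + 11p - 168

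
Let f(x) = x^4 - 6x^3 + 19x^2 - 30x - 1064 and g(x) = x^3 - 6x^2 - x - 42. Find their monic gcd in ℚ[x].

x - 7

Apply the Euclidean algorithm:
  x^4 - 6x^3 + 19x^2 - 30x - 1064 = (x)(x^3 - 6x^2 - x - 42) + (20x^2 + 12x - 1064)
  x^3 - 6x^2 - x - 42 = ((1/20)x - 33/100)(20x^2 + 12x - 1064) + ((1404/25)x - 9828/25)
  20x^2 + 12x - 1064 = ((125/351)x + 950/351)((1404/25)x - 9828/25) + (0)
Last nonzero remainder: (1404/25)x - 9828/25. Dividing through by 1404/25 gives the monic gcd x - 7.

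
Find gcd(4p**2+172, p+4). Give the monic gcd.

Euclidean algorithm in ℚ[p]:
  4p**2+172 = (4p−16)(p+4) + (236)
  p+4 = ((1/236)p+1/59)(236) + (0)
The last nonzero remainder is the constant 236, so the polynomials are coprime and gcd = 1.

1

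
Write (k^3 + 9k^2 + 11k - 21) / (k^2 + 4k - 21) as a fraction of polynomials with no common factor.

(k^2 + 2k - 3)/(k - 3)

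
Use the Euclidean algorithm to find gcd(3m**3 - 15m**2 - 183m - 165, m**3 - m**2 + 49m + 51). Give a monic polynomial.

Repeated division with remainder:
  3m**3 - 15m**2 - 183m - 165 = (3)(m**3 - m**2 + 49m + 51) + (-12m**2 - 330m - 318)
  m**3 - m**2 + 49m + 51 = (-(1/12)m + 19/8)(-12m**2 - 330m - 318) + ((3225/4)m + 3225/4)
  -12m**2 - 330m - 318 = (-(16/1075)m - 424/1075)((3225/4)m + 3225/4) + (0)
Last nonzero remainder: (3225/4)m + 3225/4. Dividing through by 3225/4 gives the monic gcd m + 1.

m + 1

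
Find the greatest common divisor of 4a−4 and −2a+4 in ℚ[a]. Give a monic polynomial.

1

Euclidean algorithm in ℚ[a]:
  4a−4 = (−2)(−2a+4) + (4)
  −2a+4 = (−(1/2)a+1)(4) + (0)
The last nonzero remainder is the constant 4, so the polynomials are coprime and gcd = 1.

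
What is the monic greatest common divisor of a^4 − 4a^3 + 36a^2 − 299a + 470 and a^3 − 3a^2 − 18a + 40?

Apply the Euclidean algorithm:
  a^4 − 4a^3 + 36a^2 − 299a + 470 = (a − 1)(a^3 − 3a^2 − 18a + 40) + (51a^2 − 357a + 510)
  a^3 − 3a^2 − 18a + 40 = ((1/51)a + 4/51)(51a^2 − 357a + 510) + (0)
Last nonzero remainder: 51a^2 − 357a + 510. Dividing through by 51 gives the monic gcd a^2 − 7a + 10.

a^2 − 7a + 10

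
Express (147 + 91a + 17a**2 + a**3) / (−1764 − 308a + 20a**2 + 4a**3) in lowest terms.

(3 + a)/(−36 + 4a)

Euclidean algorithm in ℚ[a]:
  a**3 + 17a**2 + 91a + 147 = (1/4)(4a**3 + 20a**2 − 308a − 1764) + (12a**2 + 168a + 588)
  4a**3 + 20a**2 − 308a − 1764 = ((1/3)a − 3)(12a**2 + 168a + 588) + (0)
Last nonzero remainder: 12a**2 + 168a + 588. Dividing through by 12 gives the monic gcd a**2 + 14a + 49.
Cancel a**2 + 14a + 49 from numerator and denominator to get the reduced form.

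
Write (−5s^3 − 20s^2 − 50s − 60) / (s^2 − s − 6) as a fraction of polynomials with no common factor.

(−5s^2 − 10s − 30)/(s − 3)

Euclidean algorithm in ℚ[s]:
  −5s^3 − 20s^2 − 50s − 60 = (−5s − 25)(s^2 − s − 6) + (−105s − 210)
  s^2 − s − 6 = (−(1/105)s + 1/35)(−105s − 210) + (0)
Last nonzero remainder: −105s − 210. Dividing through by −105 gives the monic gcd s + 2.
Cancel s + 2 from numerator and denominator to get the reduced form.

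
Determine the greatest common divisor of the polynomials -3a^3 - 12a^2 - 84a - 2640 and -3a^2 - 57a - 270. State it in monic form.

Euclidean algorithm in ℚ[a]:
  -3a^3 - 12a^2 - 84a - 2640 = (a - 15)(-3a^2 - 57a - 270) + (-669a - 6690)
  -3a^2 - 57a - 270 = ((1/223)a + 9/223)(-669a - 6690) + (0)
Last nonzero remainder: -669a - 6690. Dividing through by -669 gives the monic gcd a + 10.

a + 10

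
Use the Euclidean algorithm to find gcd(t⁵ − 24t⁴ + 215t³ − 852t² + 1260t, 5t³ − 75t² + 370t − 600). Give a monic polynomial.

By polynomial division,
  t⁵ − 24t⁴ + 215t³ − 852t² + 1260t = ((1/5)t² − (9/5)t + 6/5)(5t³ − 75t² + 370t − 600) + (24t² − 264t + 720)
  5t³ − 75t² + 370t − 600 = ((5/24)t − 5/6)(24t² − 264t + 720) + (0)
Last nonzero remainder: 24t² − 264t + 720. Dividing through by 24 gives the monic gcd t² − 11t + 30.

t² − 11t + 30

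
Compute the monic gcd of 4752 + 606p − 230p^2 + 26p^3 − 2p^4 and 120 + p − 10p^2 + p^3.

Euclidean algorithm in ℚ[p]:
  −2p^4 + 26p^3 − 230p^2 + 606p + 4752 = (−2p + 6)(p^3 − 10p^2 + p + 120) + (−168p^2 + 840p + 4032)
  p^3 − 10p^2 + p + 120 = (−(1/168)p + 5/168)(−168p^2 + 840p + 4032) + (0)
Last nonzero remainder: −168p^2 + 840p + 4032. Dividing through by −168 gives the monic gcd p^2 − 5p − 24.

−24 − 5p + p^2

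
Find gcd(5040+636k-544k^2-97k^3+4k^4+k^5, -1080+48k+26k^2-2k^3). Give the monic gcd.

-60-4k+k^2

Repeated division with remainder:
  k^5+4k^4-97k^3-544k^2+636k+5040 = (-(1/2)k^2-(17/2)k-74)(-2k^3+26k^2+48k-1080) + (1248k^2-4992k-74880)
  -2k^3+26k^2+48k-1080 = (-(1/624)k+3/208)(1248k^2-4992k-74880) + (0)
Last nonzero remainder: 1248k^2-4992k-74880. Dividing through by 1248 gives the monic gcd k^2-4k-60.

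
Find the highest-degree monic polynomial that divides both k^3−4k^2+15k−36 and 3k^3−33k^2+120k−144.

k−3

Apply the Euclidean algorithm:
  k^3−4k^2+15k−36 = (1/3)(3k^3−33k^2+120k−144) + (7k^2−25k+12)
  3k^3−33k^2+120k−144 = ((3/7)k−156/49)(7k^2−25k+12) + ((1728/49)k−5184/49)
  7k^2−25k+12 = ((343/1728)k−49/432)((1728/49)k−5184/49) + (0)
Last nonzero remainder: (1728/49)k−5184/49. Dividing through by 1728/49 gives the monic gcd k−3.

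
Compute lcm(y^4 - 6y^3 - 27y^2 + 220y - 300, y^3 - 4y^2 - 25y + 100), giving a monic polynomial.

Repeated division with remainder:
  y^4 - 6y^3 - 27y^2 + 220y - 300 = (y - 2)(y^3 - 4y^2 - 25y + 100) + (-10y^2 + 70y - 100)
  y^3 - 4y^2 - 25y + 100 = (-(1/10)y - 3/10)(-10y^2 + 70y - 100) + (-14y + 70)
  -10y^2 + 70y - 100 = ((5/7)y - 10/7)(-14y + 70) + (0)
Last nonzero remainder: -14y + 70. Dividing through by -14 gives the monic gcd y - 5.
Then lcm(f, g) = f·g / gcd(f, g); expanding and making the result monic gives the answer.

y^6 - 5y^5 - 53y^4 + 313y^3 + 460y^2 - 4700y + 6000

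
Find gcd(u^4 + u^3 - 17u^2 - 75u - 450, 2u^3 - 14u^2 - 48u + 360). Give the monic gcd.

Euclidean algorithm in ℚ[u]:
  u^4 + u^3 - 17u^2 - 75u - 450 = ((1/2)u + 4)(2u^3 - 14u^2 - 48u + 360) + (63u^2 - 63u - 1890)
  2u^3 - 14u^2 - 48u + 360 = ((2/63)u - 4/21)(63u^2 - 63u - 1890) + (0)
Last nonzero remainder: 63u^2 - 63u - 1890. Dividing through by 63 gives the monic gcd u^2 - u - 30.

u^2 - u - 30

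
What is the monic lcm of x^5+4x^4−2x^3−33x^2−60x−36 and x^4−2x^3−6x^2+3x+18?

x^6+2x^5−10x^4−29x^3+6x^2+84x+72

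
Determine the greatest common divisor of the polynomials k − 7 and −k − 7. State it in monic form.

Euclidean algorithm in ℚ[k]:
  k − 7 = (−1)(−k − 7) + (−14)
  −k − 7 = ((1/14)k + 1/2)(−14) + (0)
The last nonzero remainder is the constant −14, so the polynomials are coprime and gcd = 1.

1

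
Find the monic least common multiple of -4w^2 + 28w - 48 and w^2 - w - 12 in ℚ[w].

w^3 - 4w^2 - 9w + 36

Repeated division with remainder:
  -4w^2 + 28w - 48 = (-4)(w^2 - w - 12) + (24w - 96)
  w^2 - w - 12 = ((1/24)w + 1/8)(24w - 96) + (0)
Last nonzero remainder: 24w - 96. Dividing through by 24 gives the monic gcd w - 4.
Then lcm(f, g) = f·g / gcd(f, g); expanding and making the result monic gives the answer.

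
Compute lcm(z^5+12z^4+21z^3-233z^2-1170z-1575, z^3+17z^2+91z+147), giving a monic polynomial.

z^6+19z^5+105z^4-86z^3-2801z^2-9765z-11025

Euclidean algorithm in ℚ[z]:
  z^5+12z^4+21z^3-233z^2-1170z-1575 = (z^2-5z+15)(z^3+17z^2+91z+147) + (-180z^2-1800z-3780)
  z^3+17z^2+91z+147 = (-(1/180)z-7/180)(-180z^2-1800z-3780) + (0)
Last nonzero remainder: -180z^2-1800z-3780. Dividing through by -180 gives the monic gcd z^2+10z+21.
Then lcm(f, g) = f·g / gcd(f, g); expanding and making the result monic gives the answer.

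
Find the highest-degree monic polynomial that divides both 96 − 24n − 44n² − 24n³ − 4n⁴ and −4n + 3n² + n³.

Euclidean algorithm in ℚ[n]:
  −4n⁴ − 24n³ − 44n² − 24n + 96 = (−4n − 12)(n³ + 3n² − 4n) + (−24n² − 72n + 96)
  n³ + 3n² − 4n = (−(1/24)n)(−24n² − 72n + 96) + (0)
Last nonzero remainder: −24n² − 72n + 96. Dividing through by −24 gives the monic gcd n² + 3n − 4.

−4 + 3n + n²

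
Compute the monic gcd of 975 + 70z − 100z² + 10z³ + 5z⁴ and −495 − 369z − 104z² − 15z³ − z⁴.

15 + 8z + z²

Euclidean algorithm in ℚ[z]:
  5z⁴ + 10z³ − 100z² + 70z + 975 = (−5)(−z⁴ − 15z³ − 104z² − 369z − 495) + (−65z³ − 620z² − 1775z − 1500)
  −z⁴ − 15z³ − 104z² − 369z − 495 = ((1/65)z + 71/845)(−65z³ − 620z² − 1775z − 1500) + (−(4157/169)z² − (33256/169)z − 62355/169)
  −65z³ − 620z² − 1775z − 1500 = ((10985/4157)z + 16900/4157)(−(4157/169)z² − (33256/169)z − 62355/169) + (0)
Last nonzero remainder: −(4157/169)z² − (33256/169)z − 62355/169. Dividing through by −4157/169 gives the monic gcd z² + 8z + 15.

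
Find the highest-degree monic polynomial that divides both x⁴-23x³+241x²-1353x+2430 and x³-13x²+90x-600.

x-10

Repeated division with remainder:
  x⁴-23x³+241x²-1353x+2430 = (x-10)(x³-13x²+90x-600) + (21x²+147x-3570)
  x³-13x²+90x-600 = ((1/21)x-20/21)(21x²+147x-3570) + (400x-4000)
  21x²+147x-3570 = ((21/400)x+357/400)(400x-4000) + (0)
Last nonzero remainder: 400x-4000. Dividing through by 400 gives the monic gcd x-10.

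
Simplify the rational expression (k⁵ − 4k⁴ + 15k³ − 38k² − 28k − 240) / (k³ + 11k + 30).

Euclidean algorithm in ℚ[k]:
  k⁵ − 4k⁴ + 15k³ − 38k² − 28k − 240 = (k² − 4k + 4)(k³ + 11k + 30) + (−24k² + 48k − 360)
  k³ + 11k + 30 = (−(1/24)k − 1/12)(−24k² + 48k − 360) + (0)
Last nonzero remainder: −24k² + 48k − 360. Dividing through by −24 gives the monic gcd k² − 2k + 15.
Cancel k² − 2k + 15 from numerator and denominator to get the reduced form.

(k³ − 2k² − 4k − 16)/(k + 2)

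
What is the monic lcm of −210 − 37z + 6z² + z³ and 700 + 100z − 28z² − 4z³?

Euclidean algorithm in ℚ[z]:
  z³ + 6z² − 37z − 210 = (−1/4)(−4z³ − 28z² + 100z + 700) + (−z² − 12z − 35)
  −4z³ − 28z² + 100z + 700 = (4z − 20)(−z² − 12z − 35) + (0)
Last nonzero remainder: −z² − 12z − 35. Dividing through by −1 gives the monic gcd z² + 12z + 35.
Then lcm(f, g) = f·g / gcd(f, g); expanding and making the result monic gives the answer.

1050 − 25z − 67z² + z³ + z⁴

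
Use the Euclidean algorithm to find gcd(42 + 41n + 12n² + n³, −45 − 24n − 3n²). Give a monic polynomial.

Euclidean algorithm in ℚ[n]:
  n³ + 12n² + 41n + 42 = (−(1/3)n − 4/3)(−3n² − 24n − 45) + (−6n − 18)
  −3n² − 24n − 45 = ((1/2)n + 5/2)(−6n − 18) + (0)
Last nonzero remainder: −6n − 18. Dividing through by −6 gives the monic gcd n + 3.

3 + n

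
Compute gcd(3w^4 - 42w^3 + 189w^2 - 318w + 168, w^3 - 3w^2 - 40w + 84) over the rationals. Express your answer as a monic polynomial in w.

Euclidean algorithm in ℚ[w]:
  3w^4 - 42w^3 + 189w^2 - 318w + 168 = (3w - 33)(w^3 - 3w^2 - 40w + 84) + (210w^2 - 1890w + 2940)
  w^3 - 3w^2 - 40w + 84 = ((1/210)w + 1/35)(210w^2 - 1890w + 2940) + (0)
Last nonzero remainder: 210w^2 - 1890w + 2940. Dividing through by 210 gives the monic gcd w^2 - 9w + 14.

w^2 - 9w + 14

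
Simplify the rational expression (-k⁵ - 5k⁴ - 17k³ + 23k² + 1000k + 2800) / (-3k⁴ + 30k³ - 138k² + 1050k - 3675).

Euclidean algorithm in ℚ[k]:
  -k⁵ - 5k⁴ - 17k³ + 23k² + 1000k + 2800 = ((1/3)k + 5)(-3k⁴ + 30k³ - 138k² + 1050k - 3675) + (-121k³ + 363k² - 3025k + 21175)
  -3k⁴ + 30k³ - 138k² + 1050k - 3675 = ((3/121)k - 21/121)(-121k³ + 363k² - 3025k + 21175) + (0)
Last nonzero remainder: -121k³ + 363k² - 3025k + 21175. Dividing through by -121 gives the monic gcd k³ - 3k² + 25k - 175.
Cancel k³ - 3k² + 25k - 175 from numerator and denominator to get the reduced form.

(k² + 8k + 16)/(3k - 21)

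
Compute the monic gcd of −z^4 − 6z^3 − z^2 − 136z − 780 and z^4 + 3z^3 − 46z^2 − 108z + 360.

By polynomial division,
  −z^4 − 6z^3 − z^2 − 136z − 780 = (−1)(z^4 + 3z^3 − 46z^2 − 108z + 360) + (−3z^3 − 47z^2 − 244z − 420)
  z^4 + 3z^3 − 46z^2 − 108z + 360 = (−(1/3)z + 38/9)(−3z^3 − 47z^2 − 244z − 420) + ((640/9)z^2 + (7040/9)z + 6400/3)
  −3z^3 − 47z^2 − 244z − 420 = (−(27/640)z − 63/320)((640/9)z^2 + (7040/9)z + 6400/3) + (0)
Last nonzero remainder: (640/9)z^2 + (7040/9)z + 6400/3. Dividing through by 640/9 gives the monic gcd z^2 + 11z + 30.

z^2 + 11z + 30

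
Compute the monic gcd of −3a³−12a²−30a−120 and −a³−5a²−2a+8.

Euclidean algorithm in ℚ[a]:
  −3a³−12a²−30a−120 = (3)(−a³−5a²−2a+8) + (3a²−24a−144)
  −a³−5a²−2a+8 = (−(1/3)a−13/3)(3a²−24a−144) + (−154a−616)
  3a²−24a−144 = (−(3/154)a+18/77)(−154a−616) + (0)
Last nonzero remainder: −154a−616. Dividing through by −154 gives the monic gcd a+4.

a+4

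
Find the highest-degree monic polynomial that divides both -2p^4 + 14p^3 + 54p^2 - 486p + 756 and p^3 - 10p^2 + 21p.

Repeated division with remainder:
  -2p^4 + 14p^3 + 54p^2 - 486p + 756 = (-2p - 6)(p^3 - 10p^2 + 21p) + (36p^2 - 360p + 756)
  p^3 - 10p^2 + 21p = ((1/36)p)(36p^2 - 360p + 756) + (0)
Last nonzero remainder: 36p^2 - 360p + 756. Dividing through by 36 gives the monic gcd p^2 - 10p + 21.

p^2 - 10p + 21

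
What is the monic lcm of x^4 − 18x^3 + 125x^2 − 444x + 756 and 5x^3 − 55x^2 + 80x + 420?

Apply the Euclidean algorithm:
  x^4 − 18x^3 + 125x^2 − 444x + 756 = ((1/5)x − 7/5)(5x^3 − 55x^2 + 80x + 420) + (32x^2 − 416x + 1344)
  5x^3 − 55x^2 + 80x + 420 = ((5/32)x + 5/16)(32x^2 − 416x + 1344) + (0)
Last nonzero remainder: 32x^2 − 416x + 1344. Dividing through by 32 gives the monic gcd x^2 − 13x + 42.
Then lcm(f, g) = f·g / gcd(f, g); expanding and making the result monic gives the answer.

x^5 − 16x^4 + 89x^3 − 194x^2 − 132x + 1512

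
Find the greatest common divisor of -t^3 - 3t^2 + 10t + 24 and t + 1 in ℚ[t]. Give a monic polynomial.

1

Euclidean algorithm in ℚ[t]:
  -t^3 - 3t^2 + 10t + 24 = (-t^2 - 2t + 12)(t + 1) + (12)
  t + 1 = ((1/12)t + 1/12)(12) + (0)
The last nonzero remainder is the constant 12, so the polynomials are coprime and gcd = 1.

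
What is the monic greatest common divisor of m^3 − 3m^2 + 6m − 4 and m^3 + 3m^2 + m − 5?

By polynomial division,
  m^3 − 3m^2 + 6m − 4 = (m^3 + 3m^2 + m − 5) + (−6m^2 + 5m + 1)
  m^3 + 3m^2 + m − 5 = (−(1/6)m − 23/36)(−6m^2 + 5m + 1) + ((157/36)m − 157/36)
  −6m^2 + 5m + 1 = (−(216/157)m − 36/157)((157/36)m − 157/36) + (0)
Last nonzero remainder: (157/36)m − 157/36. Dividing through by 157/36 gives the monic gcd m − 1.

m − 1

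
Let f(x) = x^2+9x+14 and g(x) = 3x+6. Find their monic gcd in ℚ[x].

By polynomial division,
  x^2+9x+14 = ((1/3)x+7/3)(3x+6) + (0)
Last nonzero remainder: 3x+6. Dividing through by 3 gives the monic gcd x+2.

x+2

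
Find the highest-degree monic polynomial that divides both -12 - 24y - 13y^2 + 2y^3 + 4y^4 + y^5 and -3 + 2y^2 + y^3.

3 + 3y + y^2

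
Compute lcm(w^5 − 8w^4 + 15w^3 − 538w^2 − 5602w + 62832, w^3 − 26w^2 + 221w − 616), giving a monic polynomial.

Apply the Euclidean algorithm:
  w^5 − 8w^4 + 15w^3 − 538w^2 − 5602w + 62832 = (w^2 + 18w + 262)(w^3 − 26w^2 + 221w − 616) + (2912w^2 − 52416w + 224224)
  w^3 − 26w^2 + 221w − 616 = ((1/2912)w − 1/364)(2912w^2 − 52416w + 224224) + (0)
Last nonzero remainder: 2912w^2 − 52416w + 224224. Dividing through by 2912 gives the monic gcd w^2 − 18w + 77.
Then lcm(f, g) = f·g / gcd(f, g); expanding and making the result monic gives the answer.

w^6 − 16w^5 + 79w^4 − 658w^3 − 1298w^2 + 107648w − 502656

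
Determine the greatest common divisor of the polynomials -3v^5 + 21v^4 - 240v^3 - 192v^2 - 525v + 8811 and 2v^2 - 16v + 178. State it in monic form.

By polynomial division,
  -3v^5 + 21v^4 - 240v^3 - 192v^2 - 525v + 8811 = (-(3/2)v^3 - (3/2)v^2 + (3/2)v + 99/2)(2v^2 - 16v + 178) + (0)
Last nonzero remainder: 2v^2 - 16v + 178. Dividing through by 2 gives the monic gcd v^2 - 8v + 89.

v^2 - 8v + 89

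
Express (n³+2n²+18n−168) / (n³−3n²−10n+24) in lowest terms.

Euclidean algorithm in ℚ[n]:
  n³+2n²+18n−168 = (n³−3n²−10n+24) + (5n²+28n−192)
  n³−3n²−10n+24 = ((1/5)n−43/25)(5n²+28n−192) + ((1914/25)n−7656/25)
  5n²+28n−192 = ((125/1914)n+200/319)((1914/25)n−7656/25) + (0)
Last nonzero remainder: (1914/25)n−7656/25. Dividing through by 1914/25 gives the monic gcd n−4.
Cancel n−4 from numerator and denominator to get the reduced form.

(n²+6n+42)/(n²+n−6)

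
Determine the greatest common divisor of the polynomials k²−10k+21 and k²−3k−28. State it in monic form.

Apply the Euclidean algorithm:
  k²−10k+21 = (k²−3k−28) + (−7k+49)
  k²−3k−28 = (−(1/7)k−4/7)(−7k+49) + (0)
Last nonzero remainder: −7k+49. Dividing through by −7 gives the monic gcd k−7.

k−7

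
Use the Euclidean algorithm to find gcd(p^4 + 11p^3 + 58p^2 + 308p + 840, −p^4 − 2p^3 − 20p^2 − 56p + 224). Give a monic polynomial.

p^2 + 28

By polynomial division,
  p^4 + 11p^3 + 58p^2 + 308p + 840 = (−1)(−p^4 − 2p^3 − 20p^2 − 56p + 224) + (9p^3 + 38p^2 + 252p + 1064)
  −p^4 − 2p^3 − 20p^2 − 56p + 224 = (−(1/9)p + 20/81)(9p^3 + 38p^2 + 252p + 1064) + (−(112/81)p^2 − 3136/81)
  9p^3 + 38p^2 + 252p + 1064 = (−(729/112)p − 1539/56)(−(112/81)p^2 − 3136/81) + (0)
Last nonzero remainder: −(112/81)p^2 − 3136/81. Dividing through by −112/81 gives the monic gcd p^2 + 28.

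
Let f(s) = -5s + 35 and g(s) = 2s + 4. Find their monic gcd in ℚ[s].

1

Repeated division with remainder:
  -5s + 35 = (-5/2)(2s + 4) + (45)
  2s + 4 = ((2/45)s + 4/45)(45) + (0)
The last nonzero remainder is the constant 45, so the polynomials are coprime and gcd = 1.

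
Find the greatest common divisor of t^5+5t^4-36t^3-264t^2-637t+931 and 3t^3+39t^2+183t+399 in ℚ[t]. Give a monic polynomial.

By polynomial division,
  t^5+5t^4-36t^3-264t^2-637t+931 = ((1/3)t^2-(8/3)t+7/3)(3t^3+39t^2+183t+399) + (0)
Last nonzero remainder: 3t^3+39t^2+183t+399. Dividing through by 3 gives the monic gcd t^3+13t^2+61t+133.

t^3+13t^2+61t+133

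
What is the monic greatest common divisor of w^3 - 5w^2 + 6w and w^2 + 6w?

By polynomial division,
  w^3 - 5w^2 + 6w = (w - 11)(w^2 + 6w) + (72w)
  w^2 + 6w = ((1/72)w + 1/12)(72w) + (0)
Last nonzero remainder: 72w. Dividing through by 72 gives the monic gcd w.

w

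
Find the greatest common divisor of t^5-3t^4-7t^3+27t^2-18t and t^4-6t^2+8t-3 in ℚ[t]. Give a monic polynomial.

Apply the Euclidean algorithm:
  t^5-3t^4-7t^3+27t^2-18t = (t-3)(t^4-6t^2+8t-3) + (-t^3+t^2+9t-9)
  t^4-6t^2+8t-3 = (-t-1)(-t^3+t^2+9t-9) + (4t^2+8t-12)
  -t^3+t^2+9t-9 = (-(1/4)t+3/4)(4t^2+8t-12) + (0)
Last nonzero remainder: 4t^2+8t-12. Dividing through by 4 gives the monic gcd t^2+2t-3.

t^2+2t-3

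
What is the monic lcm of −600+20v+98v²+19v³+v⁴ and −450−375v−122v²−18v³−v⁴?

−9000−3900v+1010v²+991v³+246v⁴+26v⁵+v⁶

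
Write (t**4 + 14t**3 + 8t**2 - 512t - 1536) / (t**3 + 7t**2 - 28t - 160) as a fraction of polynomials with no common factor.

(t**2 + 2t - 48)/(t - 5)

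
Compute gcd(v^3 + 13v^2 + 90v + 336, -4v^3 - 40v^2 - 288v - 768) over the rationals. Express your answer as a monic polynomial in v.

v^2 + 6v + 48

By polynomial division,
  v^3 + 13v^2 + 90v + 336 = (-1/4)(-4v^3 - 40v^2 - 288v - 768) + (3v^2 + 18v + 144)
  -4v^3 - 40v^2 - 288v - 768 = (-(4/3)v - 16/3)(3v^2 + 18v + 144) + (0)
Last nonzero remainder: 3v^2 + 18v + 144. Dividing through by 3 gives the monic gcd v^2 + 6v + 48.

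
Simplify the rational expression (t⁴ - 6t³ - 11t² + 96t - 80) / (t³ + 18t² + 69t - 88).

(t³ - 5t² - 16t + 80)/(t² + 19t + 88)

Apply the Euclidean algorithm:
  t⁴ - 6t³ - 11t² + 96t - 80 = (t - 24)(t³ + 18t² + 69t - 88) + (352t² + 1840t - 2192)
  t³ + 18t² + 69t - 88 = ((1/352)t + 281/7744)(352t² + 1840t - 2192) + ((4095/484)t - 4095/484)
  352t² + 1840t - 2192 = ((170368/4095)t + 1060928/4095)((4095/484)t - 4095/484) + (0)
Last nonzero remainder: (4095/484)t - 4095/484. Dividing through by 4095/484 gives the monic gcd t - 1.
Cancel t - 1 from numerator and denominator to get the reduced form.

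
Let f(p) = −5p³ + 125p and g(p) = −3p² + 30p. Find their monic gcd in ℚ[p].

Repeated division with remainder:
  −5p³ + 125p = ((5/3)p + 50/3)(−3p² + 30p) + (−375p)
  −3p² + 30p = ((1/125)p − 2/25)(−375p) + (0)
Last nonzero remainder: −375p. Dividing through by −375 gives the monic gcd p.

p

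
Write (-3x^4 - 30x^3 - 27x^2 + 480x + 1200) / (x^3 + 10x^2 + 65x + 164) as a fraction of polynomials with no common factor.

(-3x^3 - 18x^2 + 45x + 300)/(x^2 + 6x + 41)

Apply the Euclidean algorithm:
  -3x^4 - 30x^3 - 27x^2 + 480x + 1200 = (-3x)(x^3 + 10x^2 + 65x + 164) + (168x^2 + 972x + 1200)
  x^3 + 10x^2 + 65x + 164 = ((1/168)x + 59/2352)(168x^2 + 972x + 1200) + ((6561/196)x + 6561/49)
  168x^2 + 972x + 1200 = ((10976/2187)x + 19600/2187)((6561/196)x + 6561/49) + (0)
Last nonzero remainder: (6561/196)x + 6561/49. Dividing through by 6561/196 gives the monic gcd x + 4.
Cancel x + 4 from numerator and denominator to get the reduced form.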